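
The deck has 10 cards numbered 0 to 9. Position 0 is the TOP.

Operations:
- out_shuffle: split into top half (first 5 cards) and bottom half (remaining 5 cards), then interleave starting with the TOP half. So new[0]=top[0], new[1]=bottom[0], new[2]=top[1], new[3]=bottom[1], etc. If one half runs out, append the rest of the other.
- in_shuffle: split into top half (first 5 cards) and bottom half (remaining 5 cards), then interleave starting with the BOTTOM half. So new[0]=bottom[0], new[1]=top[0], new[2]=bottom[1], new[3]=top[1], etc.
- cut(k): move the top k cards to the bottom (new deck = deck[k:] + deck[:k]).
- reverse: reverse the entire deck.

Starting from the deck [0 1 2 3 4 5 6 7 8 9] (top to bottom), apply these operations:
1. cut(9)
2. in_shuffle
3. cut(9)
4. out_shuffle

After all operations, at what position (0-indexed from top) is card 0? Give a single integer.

Answer: 8

Derivation:
After op 1 (cut(9)): [9 0 1 2 3 4 5 6 7 8]
After op 2 (in_shuffle): [4 9 5 0 6 1 7 2 8 3]
After op 3 (cut(9)): [3 4 9 5 0 6 1 7 2 8]
After op 4 (out_shuffle): [3 6 4 1 9 7 5 2 0 8]
Card 0 is at position 8.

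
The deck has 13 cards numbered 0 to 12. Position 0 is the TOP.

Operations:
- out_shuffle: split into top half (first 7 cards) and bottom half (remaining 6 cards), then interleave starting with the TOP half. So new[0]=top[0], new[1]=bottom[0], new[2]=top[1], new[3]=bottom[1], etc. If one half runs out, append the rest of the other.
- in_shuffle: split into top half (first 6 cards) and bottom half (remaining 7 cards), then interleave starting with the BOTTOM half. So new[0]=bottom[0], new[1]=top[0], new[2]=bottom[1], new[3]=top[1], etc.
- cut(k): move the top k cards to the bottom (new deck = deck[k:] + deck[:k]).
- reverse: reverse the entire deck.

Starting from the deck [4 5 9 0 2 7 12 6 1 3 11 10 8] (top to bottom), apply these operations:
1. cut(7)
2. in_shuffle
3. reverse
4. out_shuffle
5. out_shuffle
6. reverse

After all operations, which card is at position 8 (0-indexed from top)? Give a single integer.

Answer: 8

Derivation:
After op 1 (cut(7)): [6 1 3 11 10 8 4 5 9 0 2 7 12]
After op 2 (in_shuffle): [4 6 5 1 9 3 0 11 2 10 7 8 12]
After op 3 (reverse): [12 8 7 10 2 11 0 3 9 1 5 6 4]
After op 4 (out_shuffle): [12 3 8 9 7 1 10 5 2 6 11 4 0]
After op 5 (out_shuffle): [12 5 3 2 8 6 9 11 7 4 1 0 10]
After op 6 (reverse): [10 0 1 4 7 11 9 6 8 2 3 5 12]
Position 8: card 8.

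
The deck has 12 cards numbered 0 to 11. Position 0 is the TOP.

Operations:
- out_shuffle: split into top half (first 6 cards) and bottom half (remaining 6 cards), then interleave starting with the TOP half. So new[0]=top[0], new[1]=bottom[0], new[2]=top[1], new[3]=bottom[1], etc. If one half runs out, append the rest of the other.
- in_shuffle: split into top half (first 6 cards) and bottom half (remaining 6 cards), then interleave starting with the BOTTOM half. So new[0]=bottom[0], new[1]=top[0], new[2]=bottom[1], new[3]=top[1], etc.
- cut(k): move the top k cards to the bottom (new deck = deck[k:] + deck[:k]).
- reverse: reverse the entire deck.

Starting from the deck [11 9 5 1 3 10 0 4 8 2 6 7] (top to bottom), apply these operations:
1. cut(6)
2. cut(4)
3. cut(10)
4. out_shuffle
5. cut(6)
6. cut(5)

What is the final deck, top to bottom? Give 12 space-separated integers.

Answer: 4 8 5 2 1 6 3 7 10 11 0 9

Derivation:
After op 1 (cut(6)): [0 4 8 2 6 7 11 9 5 1 3 10]
After op 2 (cut(4)): [6 7 11 9 5 1 3 10 0 4 8 2]
After op 3 (cut(10)): [8 2 6 7 11 9 5 1 3 10 0 4]
After op 4 (out_shuffle): [8 5 2 1 6 3 7 10 11 0 9 4]
After op 5 (cut(6)): [7 10 11 0 9 4 8 5 2 1 6 3]
After op 6 (cut(5)): [4 8 5 2 1 6 3 7 10 11 0 9]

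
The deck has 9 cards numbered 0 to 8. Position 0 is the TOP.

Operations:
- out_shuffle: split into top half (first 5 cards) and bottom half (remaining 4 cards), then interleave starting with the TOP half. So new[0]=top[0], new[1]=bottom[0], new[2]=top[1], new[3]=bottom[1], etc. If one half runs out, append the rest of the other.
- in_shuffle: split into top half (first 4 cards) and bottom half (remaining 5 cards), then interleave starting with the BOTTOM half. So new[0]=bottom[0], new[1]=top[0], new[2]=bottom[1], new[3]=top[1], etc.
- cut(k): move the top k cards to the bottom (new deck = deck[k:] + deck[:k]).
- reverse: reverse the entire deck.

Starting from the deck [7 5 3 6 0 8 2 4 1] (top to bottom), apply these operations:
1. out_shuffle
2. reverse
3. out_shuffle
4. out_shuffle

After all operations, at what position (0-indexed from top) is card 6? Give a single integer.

Answer: 8

Derivation:
After op 1 (out_shuffle): [7 8 5 2 3 4 6 1 0]
After op 2 (reverse): [0 1 6 4 3 2 5 8 7]
After op 3 (out_shuffle): [0 2 1 5 6 8 4 7 3]
After op 4 (out_shuffle): [0 8 2 4 1 7 5 3 6]
Card 6 is at position 8.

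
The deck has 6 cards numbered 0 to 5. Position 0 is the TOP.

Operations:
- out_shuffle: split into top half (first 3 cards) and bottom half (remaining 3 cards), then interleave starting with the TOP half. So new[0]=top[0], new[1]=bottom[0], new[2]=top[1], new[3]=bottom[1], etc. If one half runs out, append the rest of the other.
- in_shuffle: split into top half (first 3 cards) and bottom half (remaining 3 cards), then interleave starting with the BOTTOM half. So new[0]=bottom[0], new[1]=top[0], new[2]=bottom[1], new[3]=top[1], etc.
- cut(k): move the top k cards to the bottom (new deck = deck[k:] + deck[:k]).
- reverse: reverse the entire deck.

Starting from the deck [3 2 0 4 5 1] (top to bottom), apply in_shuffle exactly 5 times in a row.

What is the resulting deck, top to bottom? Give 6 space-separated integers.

Answer: 2 4 1 3 0 5

Derivation:
After op 1 (in_shuffle): [4 3 5 2 1 0]
After op 2 (in_shuffle): [2 4 1 3 0 5]
After op 3 (in_shuffle): [3 2 0 4 5 1]
After op 4 (in_shuffle): [4 3 5 2 1 0]
After op 5 (in_shuffle): [2 4 1 3 0 5]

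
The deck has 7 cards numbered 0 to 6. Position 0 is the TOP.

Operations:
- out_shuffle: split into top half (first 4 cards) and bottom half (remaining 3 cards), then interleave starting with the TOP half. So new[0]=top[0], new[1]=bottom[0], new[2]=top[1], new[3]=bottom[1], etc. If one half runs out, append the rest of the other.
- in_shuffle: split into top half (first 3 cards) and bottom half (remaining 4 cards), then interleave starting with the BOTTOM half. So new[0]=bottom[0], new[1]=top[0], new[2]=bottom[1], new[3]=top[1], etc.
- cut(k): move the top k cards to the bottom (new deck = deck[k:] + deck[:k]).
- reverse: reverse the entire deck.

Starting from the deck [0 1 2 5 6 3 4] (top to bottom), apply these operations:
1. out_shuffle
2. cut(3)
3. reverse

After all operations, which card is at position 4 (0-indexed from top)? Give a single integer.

After op 1 (out_shuffle): [0 6 1 3 2 4 5]
After op 2 (cut(3)): [3 2 4 5 0 6 1]
After op 3 (reverse): [1 6 0 5 4 2 3]
Position 4: card 4.

Answer: 4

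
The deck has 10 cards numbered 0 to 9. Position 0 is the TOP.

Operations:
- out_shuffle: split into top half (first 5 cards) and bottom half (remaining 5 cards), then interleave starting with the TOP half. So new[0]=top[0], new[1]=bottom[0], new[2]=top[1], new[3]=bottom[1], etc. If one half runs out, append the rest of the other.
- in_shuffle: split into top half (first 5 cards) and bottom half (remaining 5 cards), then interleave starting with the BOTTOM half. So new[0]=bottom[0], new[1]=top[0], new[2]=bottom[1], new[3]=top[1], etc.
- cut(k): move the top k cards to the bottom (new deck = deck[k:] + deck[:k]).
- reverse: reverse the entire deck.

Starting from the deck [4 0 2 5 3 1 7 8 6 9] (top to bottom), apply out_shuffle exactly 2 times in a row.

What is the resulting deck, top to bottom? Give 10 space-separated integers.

After op 1 (out_shuffle): [4 1 0 7 2 8 5 6 3 9]
After op 2 (out_shuffle): [4 8 1 5 0 6 7 3 2 9]

Answer: 4 8 1 5 0 6 7 3 2 9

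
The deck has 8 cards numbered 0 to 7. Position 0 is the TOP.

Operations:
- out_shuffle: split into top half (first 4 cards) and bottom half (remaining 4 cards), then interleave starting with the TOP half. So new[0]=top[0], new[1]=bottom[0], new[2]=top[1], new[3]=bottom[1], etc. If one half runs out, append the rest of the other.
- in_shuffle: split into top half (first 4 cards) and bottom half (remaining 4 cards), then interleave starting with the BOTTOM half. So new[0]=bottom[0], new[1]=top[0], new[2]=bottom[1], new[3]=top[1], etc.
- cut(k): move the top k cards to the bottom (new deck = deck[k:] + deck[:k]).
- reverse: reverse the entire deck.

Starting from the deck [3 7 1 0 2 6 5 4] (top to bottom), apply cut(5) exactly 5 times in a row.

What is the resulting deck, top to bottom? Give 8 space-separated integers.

After op 1 (cut(5)): [6 5 4 3 7 1 0 2]
After op 2 (cut(5)): [1 0 2 6 5 4 3 7]
After op 3 (cut(5)): [4 3 7 1 0 2 6 5]
After op 4 (cut(5)): [2 6 5 4 3 7 1 0]
After op 5 (cut(5)): [7 1 0 2 6 5 4 3]

Answer: 7 1 0 2 6 5 4 3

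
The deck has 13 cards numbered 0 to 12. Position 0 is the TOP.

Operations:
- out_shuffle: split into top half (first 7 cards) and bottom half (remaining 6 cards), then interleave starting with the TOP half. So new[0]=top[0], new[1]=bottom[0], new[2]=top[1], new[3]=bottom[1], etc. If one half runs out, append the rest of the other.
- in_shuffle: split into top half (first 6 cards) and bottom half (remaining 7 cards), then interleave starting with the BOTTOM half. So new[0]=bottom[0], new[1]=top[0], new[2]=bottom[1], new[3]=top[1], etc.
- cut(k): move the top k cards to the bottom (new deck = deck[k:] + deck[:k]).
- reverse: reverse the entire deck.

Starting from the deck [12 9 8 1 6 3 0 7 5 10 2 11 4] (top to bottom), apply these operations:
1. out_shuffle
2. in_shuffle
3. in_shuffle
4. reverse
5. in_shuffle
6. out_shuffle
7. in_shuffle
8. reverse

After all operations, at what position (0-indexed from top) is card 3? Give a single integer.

Answer: 8

Derivation:
After op 1 (out_shuffle): [12 7 9 5 8 10 1 2 6 11 3 4 0]
After op 2 (in_shuffle): [1 12 2 7 6 9 11 5 3 8 4 10 0]
After op 3 (in_shuffle): [11 1 5 12 3 2 8 7 4 6 10 9 0]
After op 4 (reverse): [0 9 10 6 4 7 8 2 3 12 5 1 11]
After op 5 (in_shuffle): [8 0 2 9 3 10 12 6 5 4 1 7 11]
After op 6 (out_shuffle): [8 6 0 5 2 4 9 1 3 7 10 11 12]
After op 7 (in_shuffle): [9 8 1 6 3 0 7 5 10 2 11 4 12]
After op 8 (reverse): [12 4 11 2 10 5 7 0 3 6 1 8 9]
Card 3 is at position 8.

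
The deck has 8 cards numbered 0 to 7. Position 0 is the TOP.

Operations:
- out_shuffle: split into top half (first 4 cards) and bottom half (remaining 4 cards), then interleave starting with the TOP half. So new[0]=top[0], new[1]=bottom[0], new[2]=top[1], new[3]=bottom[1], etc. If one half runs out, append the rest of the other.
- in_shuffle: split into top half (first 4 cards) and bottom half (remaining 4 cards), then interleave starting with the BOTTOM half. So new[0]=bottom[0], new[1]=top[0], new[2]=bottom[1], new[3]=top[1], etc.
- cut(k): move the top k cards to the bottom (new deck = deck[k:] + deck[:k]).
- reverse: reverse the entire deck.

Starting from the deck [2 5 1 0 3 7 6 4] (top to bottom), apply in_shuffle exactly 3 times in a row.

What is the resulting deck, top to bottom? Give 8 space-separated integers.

Answer: 4 6 7 3 0 1 5 2

Derivation:
After op 1 (in_shuffle): [3 2 7 5 6 1 4 0]
After op 2 (in_shuffle): [6 3 1 2 4 7 0 5]
After op 3 (in_shuffle): [4 6 7 3 0 1 5 2]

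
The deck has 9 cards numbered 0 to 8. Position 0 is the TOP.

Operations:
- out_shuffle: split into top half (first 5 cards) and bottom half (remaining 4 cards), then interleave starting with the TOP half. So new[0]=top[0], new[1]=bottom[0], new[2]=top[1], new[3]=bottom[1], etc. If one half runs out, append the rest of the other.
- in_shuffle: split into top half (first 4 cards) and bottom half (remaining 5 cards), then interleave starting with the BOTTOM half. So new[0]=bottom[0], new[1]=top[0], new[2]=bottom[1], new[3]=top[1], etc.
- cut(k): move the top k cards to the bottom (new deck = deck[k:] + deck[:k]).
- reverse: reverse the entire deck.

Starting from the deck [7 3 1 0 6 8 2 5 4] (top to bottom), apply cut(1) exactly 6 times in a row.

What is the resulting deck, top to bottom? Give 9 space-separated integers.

After op 1 (cut(1)): [3 1 0 6 8 2 5 4 7]
After op 2 (cut(1)): [1 0 6 8 2 5 4 7 3]
After op 3 (cut(1)): [0 6 8 2 5 4 7 3 1]
After op 4 (cut(1)): [6 8 2 5 4 7 3 1 0]
After op 5 (cut(1)): [8 2 5 4 7 3 1 0 6]
After op 6 (cut(1)): [2 5 4 7 3 1 0 6 8]

Answer: 2 5 4 7 3 1 0 6 8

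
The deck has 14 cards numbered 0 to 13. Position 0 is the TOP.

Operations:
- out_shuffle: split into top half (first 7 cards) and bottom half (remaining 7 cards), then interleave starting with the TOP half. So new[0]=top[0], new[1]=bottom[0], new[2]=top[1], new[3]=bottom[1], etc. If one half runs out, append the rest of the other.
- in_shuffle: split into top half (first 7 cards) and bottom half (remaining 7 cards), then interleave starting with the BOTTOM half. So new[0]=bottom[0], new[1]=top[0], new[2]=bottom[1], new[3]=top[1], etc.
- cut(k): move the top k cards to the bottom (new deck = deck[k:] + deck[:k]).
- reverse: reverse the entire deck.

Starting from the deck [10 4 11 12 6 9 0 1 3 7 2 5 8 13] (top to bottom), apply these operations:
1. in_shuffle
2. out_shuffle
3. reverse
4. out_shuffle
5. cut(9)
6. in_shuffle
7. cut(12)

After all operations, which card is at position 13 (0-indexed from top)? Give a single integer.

After op 1 (in_shuffle): [1 10 3 4 7 11 2 12 5 6 8 9 13 0]
After op 2 (out_shuffle): [1 12 10 5 3 6 4 8 7 9 11 13 2 0]
After op 3 (reverse): [0 2 13 11 9 7 8 4 6 3 5 10 12 1]
After op 4 (out_shuffle): [0 4 2 6 13 3 11 5 9 10 7 12 8 1]
After op 5 (cut(9)): [10 7 12 8 1 0 4 2 6 13 3 11 5 9]
After op 6 (in_shuffle): [2 10 6 7 13 12 3 8 11 1 5 0 9 4]
After op 7 (cut(12)): [9 4 2 10 6 7 13 12 3 8 11 1 5 0]
Position 13: card 0.

Answer: 0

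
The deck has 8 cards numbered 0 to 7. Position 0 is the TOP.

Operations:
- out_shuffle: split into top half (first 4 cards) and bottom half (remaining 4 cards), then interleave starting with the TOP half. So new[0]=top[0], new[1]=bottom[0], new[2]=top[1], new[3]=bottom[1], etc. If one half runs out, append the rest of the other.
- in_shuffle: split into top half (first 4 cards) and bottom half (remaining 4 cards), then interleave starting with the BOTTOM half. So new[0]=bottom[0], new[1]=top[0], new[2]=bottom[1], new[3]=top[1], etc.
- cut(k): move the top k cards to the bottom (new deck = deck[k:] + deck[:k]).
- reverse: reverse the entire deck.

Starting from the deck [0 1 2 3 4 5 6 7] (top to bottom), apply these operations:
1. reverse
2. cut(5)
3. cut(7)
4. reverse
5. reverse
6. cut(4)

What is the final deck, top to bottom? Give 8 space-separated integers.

Answer: 7 6 5 4 3 2 1 0

Derivation:
After op 1 (reverse): [7 6 5 4 3 2 1 0]
After op 2 (cut(5)): [2 1 0 7 6 5 4 3]
After op 3 (cut(7)): [3 2 1 0 7 6 5 4]
After op 4 (reverse): [4 5 6 7 0 1 2 3]
After op 5 (reverse): [3 2 1 0 7 6 5 4]
After op 6 (cut(4)): [7 6 5 4 3 2 1 0]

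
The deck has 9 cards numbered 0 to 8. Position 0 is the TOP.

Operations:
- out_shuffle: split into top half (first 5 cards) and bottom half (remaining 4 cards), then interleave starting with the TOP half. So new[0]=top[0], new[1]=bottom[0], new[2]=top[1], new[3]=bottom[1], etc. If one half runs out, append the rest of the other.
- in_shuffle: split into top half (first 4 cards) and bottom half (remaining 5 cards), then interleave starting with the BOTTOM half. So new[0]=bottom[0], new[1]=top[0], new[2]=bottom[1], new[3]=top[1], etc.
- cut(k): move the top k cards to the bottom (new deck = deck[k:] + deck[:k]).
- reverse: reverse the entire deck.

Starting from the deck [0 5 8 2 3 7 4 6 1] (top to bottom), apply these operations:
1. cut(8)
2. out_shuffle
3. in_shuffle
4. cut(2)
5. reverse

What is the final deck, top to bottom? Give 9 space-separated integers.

After op 1 (cut(8)): [1 0 5 8 2 3 7 4 6]
After op 2 (out_shuffle): [1 3 0 7 5 4 8 6 2]
After op 3 (in_shuffle): [5 1 4 3 8 0 6 7 2]
After op 4 (cut(2)): [4 3 8 0 6 7 2 5 1]
After op 5 (reverse): [1 5 2 7 6 0 8 3 4]

Answer: 1 5 2 7 6 0 8 3 4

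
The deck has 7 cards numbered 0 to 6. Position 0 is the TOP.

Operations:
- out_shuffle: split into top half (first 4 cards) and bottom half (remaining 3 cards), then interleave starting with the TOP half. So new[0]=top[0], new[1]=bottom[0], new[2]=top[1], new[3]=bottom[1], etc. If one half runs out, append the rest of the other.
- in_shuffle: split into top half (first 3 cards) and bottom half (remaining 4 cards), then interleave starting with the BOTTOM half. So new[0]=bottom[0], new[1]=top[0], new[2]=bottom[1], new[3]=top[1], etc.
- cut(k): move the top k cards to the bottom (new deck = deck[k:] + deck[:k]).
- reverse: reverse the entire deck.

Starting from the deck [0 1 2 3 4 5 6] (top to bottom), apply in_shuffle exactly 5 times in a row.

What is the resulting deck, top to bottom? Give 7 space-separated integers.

Answer: 1 3 5 0 2 4 6

Derivation:
After op 1 (in_shuffle): [3 0 4 1 5 2 6]
After op 2 (in_shuffle): [1 3 5 0 2 4 6]
After op 3 (in_shuffle): [0 1 2 3 4 5 6]
After op 4 (in_shuffle): [3 0 4 1 5 2 6]
After op 5 (in_shuffle): [1 3 5 0 2 4 6]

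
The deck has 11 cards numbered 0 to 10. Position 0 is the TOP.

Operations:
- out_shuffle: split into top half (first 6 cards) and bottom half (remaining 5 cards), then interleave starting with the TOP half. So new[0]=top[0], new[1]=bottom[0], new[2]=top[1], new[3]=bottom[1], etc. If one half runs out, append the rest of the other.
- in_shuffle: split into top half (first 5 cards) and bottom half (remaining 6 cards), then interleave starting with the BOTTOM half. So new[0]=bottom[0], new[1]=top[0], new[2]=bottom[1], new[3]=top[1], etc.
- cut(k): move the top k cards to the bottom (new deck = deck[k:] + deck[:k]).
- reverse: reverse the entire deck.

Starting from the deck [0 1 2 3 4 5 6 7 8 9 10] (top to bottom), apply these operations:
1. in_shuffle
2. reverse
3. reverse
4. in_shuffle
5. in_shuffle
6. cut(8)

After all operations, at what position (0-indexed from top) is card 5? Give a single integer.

After op 1 (in_shuffle): [5 0 6 1 7 2 8 3 9 4 10]
After op 2 (reverse): [10 4 9 3 8 2 7 1 6 0 5]
After op 3 (reverse): [5 0 6 1 7 2 8 3 9 4 10]
After op 4 (in_shuffle): [2 5 8 0 3 6 9 1 4 7 10]
After op 5 (in_shuffle): [6 2 9 5 1 8 4 0 7 3 10]
After op 6 (cut(8)): [7 3 10 6 2 9 5 1 8 4 0]
Card 5 is at position 6.

Answer: 6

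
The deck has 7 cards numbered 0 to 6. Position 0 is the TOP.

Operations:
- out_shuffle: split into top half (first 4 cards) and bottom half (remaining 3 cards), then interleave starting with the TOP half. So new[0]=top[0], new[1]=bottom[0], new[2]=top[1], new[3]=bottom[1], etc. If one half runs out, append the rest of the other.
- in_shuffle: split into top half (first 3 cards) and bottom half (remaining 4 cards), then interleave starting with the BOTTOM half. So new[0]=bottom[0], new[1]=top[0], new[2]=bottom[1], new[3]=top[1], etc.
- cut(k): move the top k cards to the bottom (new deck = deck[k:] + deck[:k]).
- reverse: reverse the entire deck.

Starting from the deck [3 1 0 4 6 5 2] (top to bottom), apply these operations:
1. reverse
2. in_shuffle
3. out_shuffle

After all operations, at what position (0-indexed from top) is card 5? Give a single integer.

After op 1 (reverse): [2 5 6 4 0 1 3]
After op 2 (in_shuffle): [4 2 0 5 1 6 3]
After op 3 (out_shuffle): [4 1 2 6 0 3 5]
Card 5 is at position 6.

Answer: 6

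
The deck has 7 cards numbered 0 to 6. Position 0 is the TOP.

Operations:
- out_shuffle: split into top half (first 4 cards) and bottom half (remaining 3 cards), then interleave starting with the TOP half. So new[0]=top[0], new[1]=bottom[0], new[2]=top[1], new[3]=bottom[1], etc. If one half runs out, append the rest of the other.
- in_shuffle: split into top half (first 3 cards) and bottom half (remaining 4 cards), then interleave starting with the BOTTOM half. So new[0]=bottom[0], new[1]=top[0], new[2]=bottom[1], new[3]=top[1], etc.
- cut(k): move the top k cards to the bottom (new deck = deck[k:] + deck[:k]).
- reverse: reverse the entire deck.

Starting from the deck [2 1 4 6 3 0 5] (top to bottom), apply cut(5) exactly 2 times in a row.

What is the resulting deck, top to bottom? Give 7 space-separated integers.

After op 1 (cut(5)): [0 5 2 1 4 6 3]
After op 2 (cut(5)): [6 3 0 5 2 1 4]

Answer: 6 3 0 5 2 1 4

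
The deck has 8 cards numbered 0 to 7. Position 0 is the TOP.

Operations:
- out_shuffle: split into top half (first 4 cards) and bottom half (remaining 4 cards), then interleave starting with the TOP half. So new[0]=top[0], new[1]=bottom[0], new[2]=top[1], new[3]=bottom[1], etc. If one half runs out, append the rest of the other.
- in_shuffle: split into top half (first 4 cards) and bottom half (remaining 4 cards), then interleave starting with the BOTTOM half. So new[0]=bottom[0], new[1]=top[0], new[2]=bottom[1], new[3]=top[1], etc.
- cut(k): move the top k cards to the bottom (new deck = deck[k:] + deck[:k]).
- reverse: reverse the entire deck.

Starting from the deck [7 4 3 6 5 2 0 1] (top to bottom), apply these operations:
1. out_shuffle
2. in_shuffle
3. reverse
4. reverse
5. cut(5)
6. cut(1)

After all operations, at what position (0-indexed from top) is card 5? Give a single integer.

After op 1 (out_shuffle): [7 5 4 2 3 0 6 1]
After op 2 (in_shuffle): [3 7 0 5 6 4 1 2]
After op 3 (reverse): [2 1 4 6 5 0 7 3]
After op 4 (reverse): [3 7 0 5 6 4 1 2]
After op 5 (cut(5)): [4 1 2 3 7 0 5 6]
After op 6 (cut(1)): [1 2 3 7 0 5 6 4]
Card 5 is at position 5.

Answer: 5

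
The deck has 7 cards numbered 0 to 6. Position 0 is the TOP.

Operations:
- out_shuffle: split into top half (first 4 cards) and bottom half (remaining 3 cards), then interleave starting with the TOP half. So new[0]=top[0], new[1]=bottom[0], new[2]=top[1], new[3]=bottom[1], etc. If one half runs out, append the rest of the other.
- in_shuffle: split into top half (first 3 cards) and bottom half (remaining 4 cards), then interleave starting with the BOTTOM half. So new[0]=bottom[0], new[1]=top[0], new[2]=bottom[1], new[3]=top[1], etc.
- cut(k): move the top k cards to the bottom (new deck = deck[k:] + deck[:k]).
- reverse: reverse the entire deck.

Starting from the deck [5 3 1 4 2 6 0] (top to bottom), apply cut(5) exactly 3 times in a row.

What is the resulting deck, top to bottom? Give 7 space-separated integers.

Answer: 3 1 4 2 6 0 5

Derivation:
After op 1 (cut(5)): [6 0 5 3 1 4 2]
After op 2 (cut(5)): [4 2 6 0 5 3 1]
After op 3 (cut(5)): [3 1 4 2 6 0 5]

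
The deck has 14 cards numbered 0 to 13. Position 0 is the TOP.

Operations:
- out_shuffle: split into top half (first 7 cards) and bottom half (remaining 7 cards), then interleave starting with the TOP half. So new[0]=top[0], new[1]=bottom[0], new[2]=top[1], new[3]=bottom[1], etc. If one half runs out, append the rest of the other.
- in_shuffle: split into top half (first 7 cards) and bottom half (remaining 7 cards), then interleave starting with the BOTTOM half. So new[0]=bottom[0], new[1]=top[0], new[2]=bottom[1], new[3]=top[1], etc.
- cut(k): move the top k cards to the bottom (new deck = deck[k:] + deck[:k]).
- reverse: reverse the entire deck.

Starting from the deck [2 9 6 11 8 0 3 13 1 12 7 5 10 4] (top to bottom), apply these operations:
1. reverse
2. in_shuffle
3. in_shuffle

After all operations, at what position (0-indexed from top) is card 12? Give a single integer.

After op 1 (reverse): [4 10 5 7 12 1 13 3 0 8 11 6 9 2]
After op 2 (in_shuffle): [3 4 0 10 8 5 11 7 6 12 9 1 2 13]
After op 3 (in_shuffle): [7 3 6 4 12 0 9 10 1 8 2 5 13 11]
Card 12 is at position 4.

Answer: 4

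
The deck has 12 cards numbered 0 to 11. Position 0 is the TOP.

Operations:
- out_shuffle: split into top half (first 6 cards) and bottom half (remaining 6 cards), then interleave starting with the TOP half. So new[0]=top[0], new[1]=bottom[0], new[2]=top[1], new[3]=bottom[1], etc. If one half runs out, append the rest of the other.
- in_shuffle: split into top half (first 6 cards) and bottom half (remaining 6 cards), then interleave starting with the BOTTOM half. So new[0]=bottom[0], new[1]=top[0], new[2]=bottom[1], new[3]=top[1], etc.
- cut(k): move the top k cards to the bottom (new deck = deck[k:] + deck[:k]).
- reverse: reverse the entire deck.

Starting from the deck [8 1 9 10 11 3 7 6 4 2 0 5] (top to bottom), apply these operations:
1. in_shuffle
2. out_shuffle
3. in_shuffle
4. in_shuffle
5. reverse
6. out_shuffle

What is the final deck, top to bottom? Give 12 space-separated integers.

Answer: 8 11 0 9 4 7 3 10 2 1 6 5

Derivation:
After op 1 (in_shuffle): [7 8 6 1 4 9 2 10 0 11 5 3]
After op 2 (out_shuffle): [7 2 8 10 6 0 1 11 4 5 9 3]
After op 3 (in_shuffle): [1 7 11 2 4 8 5 10 9 6 3 0]
After op 4 (in_shuffle): [5 1 10 7 9 11 6 2 3 4 0 8]
After op 5 (reverse): [8 0 4 3 2 6 11 9 7 10 1 5]
After op 6 (out_shuffle): [8 11 0 9 4 7 3 10 2 1 6 5]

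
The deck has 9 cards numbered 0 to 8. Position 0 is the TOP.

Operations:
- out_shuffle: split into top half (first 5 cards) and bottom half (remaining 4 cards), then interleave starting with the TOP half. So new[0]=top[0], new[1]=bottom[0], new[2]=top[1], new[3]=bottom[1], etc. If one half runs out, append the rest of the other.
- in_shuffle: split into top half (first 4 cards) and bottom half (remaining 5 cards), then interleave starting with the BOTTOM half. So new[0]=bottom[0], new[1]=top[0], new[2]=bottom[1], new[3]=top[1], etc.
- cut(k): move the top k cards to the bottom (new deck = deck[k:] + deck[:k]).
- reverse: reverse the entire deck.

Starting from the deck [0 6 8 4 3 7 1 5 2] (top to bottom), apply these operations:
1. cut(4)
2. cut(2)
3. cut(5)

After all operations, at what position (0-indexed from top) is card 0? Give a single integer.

After op 1 (cut(4)): [3 7 1 5 2 0 6 8 4]
After op 2 (cut(2)): [1 5 2 0 6 8 4 3 7]
After op 3 (cut(5)): [8 4 3 7 1 5 2 0 6]
Card 0 is at position 7.

Answer: 7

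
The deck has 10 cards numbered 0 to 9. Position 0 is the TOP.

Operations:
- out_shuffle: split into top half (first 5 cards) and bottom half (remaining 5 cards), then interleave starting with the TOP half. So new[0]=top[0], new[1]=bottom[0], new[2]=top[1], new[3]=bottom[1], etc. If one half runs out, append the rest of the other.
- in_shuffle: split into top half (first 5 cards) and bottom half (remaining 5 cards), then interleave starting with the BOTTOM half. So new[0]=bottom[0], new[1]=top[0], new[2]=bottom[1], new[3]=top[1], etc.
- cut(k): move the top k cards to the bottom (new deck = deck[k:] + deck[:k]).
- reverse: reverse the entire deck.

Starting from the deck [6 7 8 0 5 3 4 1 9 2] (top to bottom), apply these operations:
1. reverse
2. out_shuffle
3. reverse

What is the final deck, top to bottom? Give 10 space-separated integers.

Answer: 6 3 7 4 8 1 0 9 5 2

Derivation:
After op 1 (reverse): [2 9 1 4 3 5 0 8 7 6]
After op 2 (out_shuffle): [2 5 9 0 1 8 4 7 3 6]
After op 3 (reverse): [6 3 7 4 8 1 0 9 5 2]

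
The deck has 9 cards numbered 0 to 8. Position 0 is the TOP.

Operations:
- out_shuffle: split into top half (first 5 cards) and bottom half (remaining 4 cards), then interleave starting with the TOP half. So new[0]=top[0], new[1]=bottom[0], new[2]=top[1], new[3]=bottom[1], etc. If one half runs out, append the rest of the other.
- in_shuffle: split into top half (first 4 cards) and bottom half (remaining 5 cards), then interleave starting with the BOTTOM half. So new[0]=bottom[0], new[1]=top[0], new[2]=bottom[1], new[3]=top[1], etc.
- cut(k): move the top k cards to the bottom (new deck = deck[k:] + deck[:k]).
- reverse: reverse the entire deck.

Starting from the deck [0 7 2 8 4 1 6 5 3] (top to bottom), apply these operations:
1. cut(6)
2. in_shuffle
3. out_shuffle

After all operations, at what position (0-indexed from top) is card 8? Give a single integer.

After op 1 (cut(6)): [6 5 3 0 7 2 8 4 1]
After op 2 (in_shuffle): [7 6 2 5 8 3 4 0 1]
After op 3 (out_shuffle): [7 3 6 4 2 0 5 1 8]
Card 8 is at position 8.

Answer: 8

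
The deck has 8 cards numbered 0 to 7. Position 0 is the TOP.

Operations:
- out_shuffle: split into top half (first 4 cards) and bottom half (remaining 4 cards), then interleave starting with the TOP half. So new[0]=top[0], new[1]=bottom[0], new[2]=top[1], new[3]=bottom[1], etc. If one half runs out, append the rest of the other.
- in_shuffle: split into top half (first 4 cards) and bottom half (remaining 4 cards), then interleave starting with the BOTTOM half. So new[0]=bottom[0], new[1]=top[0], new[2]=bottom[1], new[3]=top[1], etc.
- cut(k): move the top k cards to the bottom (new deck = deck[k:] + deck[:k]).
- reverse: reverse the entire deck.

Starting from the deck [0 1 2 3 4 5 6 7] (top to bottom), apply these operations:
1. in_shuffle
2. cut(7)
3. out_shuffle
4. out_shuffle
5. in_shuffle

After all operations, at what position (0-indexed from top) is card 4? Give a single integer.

Answer: 0

Derivation:
After op 1 (in_shuffle): [4 0 5 1 6 2 7 3]
After op 2 (cut(7)): [3 4 0 5 1 6 2 7]
After op 3 (out_shuffle): [3 1 4 6 0 2 5 7]
After op 4 (out_shuffle): [3 0 1 2 4 5 6 7]
After op 5 (in_shuffle): [4 3 5 0 6 1 7 2]
Card 4 is at position 0.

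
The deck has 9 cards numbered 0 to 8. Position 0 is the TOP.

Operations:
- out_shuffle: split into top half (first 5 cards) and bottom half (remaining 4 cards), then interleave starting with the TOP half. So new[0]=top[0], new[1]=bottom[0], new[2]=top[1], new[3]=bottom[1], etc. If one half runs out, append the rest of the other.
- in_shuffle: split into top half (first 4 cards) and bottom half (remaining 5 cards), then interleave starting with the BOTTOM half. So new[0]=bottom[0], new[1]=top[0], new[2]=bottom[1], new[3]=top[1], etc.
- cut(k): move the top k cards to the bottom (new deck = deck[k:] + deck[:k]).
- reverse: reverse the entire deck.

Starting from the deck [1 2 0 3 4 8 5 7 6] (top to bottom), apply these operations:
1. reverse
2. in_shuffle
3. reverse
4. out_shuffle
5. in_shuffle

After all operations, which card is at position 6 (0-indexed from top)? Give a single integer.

Answer: 4

Derivation:
After op 1 (reverse): [6 7 5 8 4 3 0 2 1]
After op 2 (in_shuffle): [4 6 3 7 0 5 2 8 1]
After op 3 (reverse): [1 8 2 5 0 7 3 6 4]
After op 4 (out_shuffle): [1 7 8 3 2 6 5 4 0]
After op 5 (in_shuffle): [2 1 6 7 5 8 4 3 0]
Position 6: card 4.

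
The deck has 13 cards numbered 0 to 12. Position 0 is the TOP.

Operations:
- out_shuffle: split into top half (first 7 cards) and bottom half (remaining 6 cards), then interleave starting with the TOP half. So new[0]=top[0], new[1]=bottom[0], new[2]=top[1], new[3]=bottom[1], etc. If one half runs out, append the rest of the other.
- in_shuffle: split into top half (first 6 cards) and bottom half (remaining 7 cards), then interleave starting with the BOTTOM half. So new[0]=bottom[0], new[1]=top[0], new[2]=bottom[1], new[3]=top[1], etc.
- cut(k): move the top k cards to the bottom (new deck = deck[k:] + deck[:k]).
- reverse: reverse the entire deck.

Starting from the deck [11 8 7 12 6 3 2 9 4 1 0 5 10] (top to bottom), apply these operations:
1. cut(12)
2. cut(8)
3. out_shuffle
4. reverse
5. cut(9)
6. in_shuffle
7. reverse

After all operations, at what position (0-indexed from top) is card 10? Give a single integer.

After op 1 (cut(12)): [10 11 8 7 12 6 3 2 9 4 1 0 5]
After op 2 (cut(8)): [9 4 1 0 5 10 11 8 7 12 6 3 2]
After op 3 (out_shuffle): [9 8 4 7 1 12 0 6 5 3 10 2 11]
After op 4 (reverse): [11 2 10 3 5 6 0 12 1 7 4 8 9]
After op 5 (cut(9)): [7 4 8 9 11 2 10 3 5 6 0 12 1]
After op 6 (in_shuffle): [10 7 3 4 5 8 6 9 0 11 12 2 1]
After op 7 (reverse): [1 2 12 11 0 9 6 8 5 4 3 7 10]
Card 10 is at position 12.

Answer: 12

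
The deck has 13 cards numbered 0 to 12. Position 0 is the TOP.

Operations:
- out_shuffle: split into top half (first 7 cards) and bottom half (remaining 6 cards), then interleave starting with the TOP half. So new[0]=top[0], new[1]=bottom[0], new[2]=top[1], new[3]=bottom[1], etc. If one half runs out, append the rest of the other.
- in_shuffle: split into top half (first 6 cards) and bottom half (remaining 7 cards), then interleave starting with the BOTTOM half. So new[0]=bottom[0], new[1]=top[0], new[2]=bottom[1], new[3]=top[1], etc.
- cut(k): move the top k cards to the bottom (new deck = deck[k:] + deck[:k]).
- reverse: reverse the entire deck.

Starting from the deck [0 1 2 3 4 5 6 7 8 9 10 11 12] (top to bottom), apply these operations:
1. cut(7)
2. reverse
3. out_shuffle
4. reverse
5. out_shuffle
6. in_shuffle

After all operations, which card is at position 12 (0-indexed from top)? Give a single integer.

After op 1 (cut(7)): [7 8 9 10 11 12 0 1 2 3 4 5 6]
After op 2 (reverse): [6 5 4 3 2 1 0 12 11 10 9 8 7]
After op 3 (out_shuffle): [6 12 5 11 4 10 3 9 2 8 1 7 0]
After op 4 (reverse): [0 7 1 8 2 9 3 10 4 11 5 12 6]
After op 5 (out_shuffle): [0 10 7 4 1 11 8 5 2 12 9 6 3]
After op 6 (in_shuffle): [8 0 5 10 2 7 12 4 9 1 6 11 3]
Position 12: card 3.

Answer: 3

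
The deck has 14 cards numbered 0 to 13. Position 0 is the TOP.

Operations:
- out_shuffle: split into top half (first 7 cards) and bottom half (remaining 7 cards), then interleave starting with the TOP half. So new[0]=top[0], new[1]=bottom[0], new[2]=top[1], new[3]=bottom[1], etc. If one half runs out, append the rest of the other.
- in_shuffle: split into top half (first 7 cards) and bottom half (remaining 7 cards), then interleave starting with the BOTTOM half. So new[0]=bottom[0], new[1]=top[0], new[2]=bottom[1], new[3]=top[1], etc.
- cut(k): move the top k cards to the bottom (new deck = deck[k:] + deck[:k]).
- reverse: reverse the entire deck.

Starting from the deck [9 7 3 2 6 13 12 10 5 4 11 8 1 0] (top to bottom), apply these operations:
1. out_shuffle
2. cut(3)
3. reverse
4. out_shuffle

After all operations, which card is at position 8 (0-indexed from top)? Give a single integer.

After op 1 (out_shuffle): [9 10 7 5 3 4 2 11 6 8 13 1 12 0]
After op 2 (cut(3)): [5 3 4 2 11 6 8 13 1 12 0 9 10 7]
After op 3 (reverse): [7 10 9 0 12 1 13 8 6 11 2 4 3 5]
After op 4 (out_shuffle): [7 8 10 6 9 11 0 2 12 4 1 3 13 5]
Position 8: card 12.

Answer: 12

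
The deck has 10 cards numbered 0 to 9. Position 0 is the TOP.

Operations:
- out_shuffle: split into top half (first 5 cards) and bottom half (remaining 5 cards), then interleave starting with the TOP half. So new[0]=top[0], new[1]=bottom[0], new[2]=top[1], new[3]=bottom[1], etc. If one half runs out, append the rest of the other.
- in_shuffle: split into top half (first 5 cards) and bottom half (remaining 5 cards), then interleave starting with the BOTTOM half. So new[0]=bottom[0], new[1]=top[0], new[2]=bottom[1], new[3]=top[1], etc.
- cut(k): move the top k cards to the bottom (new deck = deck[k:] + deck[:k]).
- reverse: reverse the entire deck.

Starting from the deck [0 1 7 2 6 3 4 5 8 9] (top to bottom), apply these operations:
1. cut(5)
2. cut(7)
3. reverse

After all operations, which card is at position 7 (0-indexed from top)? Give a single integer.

After op 1 (cut(5)): [3 4 5 8 9 0 1 7 2 6]
After op 2 (cut(7)): [7 2 6 3 4 5 8 9 0 1]
After op 3 (reverse): [1 0 9 8 5 4 3 6 2 7]
Position 7: card 6.

Answer: 6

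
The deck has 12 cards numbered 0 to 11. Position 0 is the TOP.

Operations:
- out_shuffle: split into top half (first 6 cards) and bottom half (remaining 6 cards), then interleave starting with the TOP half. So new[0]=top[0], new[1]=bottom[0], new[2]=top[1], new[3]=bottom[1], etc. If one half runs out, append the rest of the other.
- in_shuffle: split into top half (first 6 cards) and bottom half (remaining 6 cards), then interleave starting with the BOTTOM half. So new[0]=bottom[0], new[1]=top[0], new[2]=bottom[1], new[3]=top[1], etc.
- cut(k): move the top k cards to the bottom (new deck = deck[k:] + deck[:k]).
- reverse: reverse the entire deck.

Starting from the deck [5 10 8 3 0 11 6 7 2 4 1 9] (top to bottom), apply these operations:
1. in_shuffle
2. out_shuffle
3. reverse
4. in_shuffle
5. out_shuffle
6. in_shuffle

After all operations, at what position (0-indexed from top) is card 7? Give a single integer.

Answer: 9

Derivation:
After op 1 (in_shuffle): [6 5 7 10 2 8 4 3 1 0 9 11]
After op 2 (out_shuffle): [6 4 5 3 7 1 10 0 2 9 8 11]
After op 3 (reverse): [11 8 9 2 0 10 1 7 3 5 4 6]
After op 4 (in_shuffle): [1 11 7 8 3 9 5 2 4 0 6 10]
After op 5 (out_shuffle): [1 5 11 2 7 4 8 0 3 6 9 10]
After op 6 (in_shuffle): [8 1 0 5 3 11 6 2 9 7 10 4]
Card 7 is at position 9.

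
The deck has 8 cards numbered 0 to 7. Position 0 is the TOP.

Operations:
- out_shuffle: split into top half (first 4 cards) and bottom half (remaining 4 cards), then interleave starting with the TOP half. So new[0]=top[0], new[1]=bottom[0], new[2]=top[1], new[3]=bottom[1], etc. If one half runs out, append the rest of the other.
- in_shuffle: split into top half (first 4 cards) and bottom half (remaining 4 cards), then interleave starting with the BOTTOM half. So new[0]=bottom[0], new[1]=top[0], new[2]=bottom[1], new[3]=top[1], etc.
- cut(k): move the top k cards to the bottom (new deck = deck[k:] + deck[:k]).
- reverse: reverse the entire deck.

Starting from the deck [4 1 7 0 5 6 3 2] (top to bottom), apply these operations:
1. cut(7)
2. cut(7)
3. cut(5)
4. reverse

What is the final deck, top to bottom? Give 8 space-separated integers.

After op 1 (cut(7)): [2 4 1 7 0 5 6 3]
After op 2 (cut(7)): [3 2 4 1 7 0 5 6]
After op 3 (cut(5)): [0 5 6 3 2 4 1 7]
After op 4 (reverse): [7 1 4 2 3 6 5 0]

Answer: 7 1 4 2 3 6 5 0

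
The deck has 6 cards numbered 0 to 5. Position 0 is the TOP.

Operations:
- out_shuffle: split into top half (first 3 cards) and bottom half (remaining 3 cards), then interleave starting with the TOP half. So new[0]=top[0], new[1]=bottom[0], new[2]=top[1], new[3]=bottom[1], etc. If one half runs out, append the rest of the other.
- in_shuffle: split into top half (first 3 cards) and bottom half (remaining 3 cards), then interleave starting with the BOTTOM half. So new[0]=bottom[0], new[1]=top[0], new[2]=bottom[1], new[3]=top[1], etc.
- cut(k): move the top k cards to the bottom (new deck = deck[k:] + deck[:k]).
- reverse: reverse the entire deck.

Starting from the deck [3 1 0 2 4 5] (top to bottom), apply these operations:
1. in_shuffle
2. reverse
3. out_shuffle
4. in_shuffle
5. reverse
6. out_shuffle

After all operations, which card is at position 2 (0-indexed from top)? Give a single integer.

Answer: 2

Derivation:
After op 1 (in_shuffle): [2 3 4 1 5 0]
After op 2 (reverse): [0 5 1 4 3 2]
After op 3 (out_shuffle): [0 4 5 3 1 2]
After op 4 (in_shuffle): [3 0 1 4 2 5]
After op 5 (reverse): [5 2 4 1 0 3]
After op 6 (out_shuffle): [5 1 2 0 4 3]
Position 2: card 2.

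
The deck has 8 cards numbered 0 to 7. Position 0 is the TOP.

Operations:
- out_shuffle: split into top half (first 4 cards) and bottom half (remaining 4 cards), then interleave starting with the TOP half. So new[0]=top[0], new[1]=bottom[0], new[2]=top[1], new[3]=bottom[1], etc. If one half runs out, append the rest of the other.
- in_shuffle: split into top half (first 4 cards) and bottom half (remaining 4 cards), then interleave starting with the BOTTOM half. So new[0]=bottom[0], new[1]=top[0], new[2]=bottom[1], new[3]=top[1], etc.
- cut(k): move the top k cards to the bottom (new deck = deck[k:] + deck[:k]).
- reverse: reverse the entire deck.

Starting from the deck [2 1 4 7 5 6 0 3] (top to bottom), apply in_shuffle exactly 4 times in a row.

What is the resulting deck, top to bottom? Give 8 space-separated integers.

After op 1 (in_shuffle): [5 2 6 1 0 4 3 7]
After op 2 (in_shuffle): [0 5 4 2 3 6 7 1]
After op 3 (in_shuffle): [3 0 6 5 7 4 1 2]
After op 4 (in_shuffle): [7 3 4 0 1 6 2 5]

Answer: 7 3 4 0 1 6 2 5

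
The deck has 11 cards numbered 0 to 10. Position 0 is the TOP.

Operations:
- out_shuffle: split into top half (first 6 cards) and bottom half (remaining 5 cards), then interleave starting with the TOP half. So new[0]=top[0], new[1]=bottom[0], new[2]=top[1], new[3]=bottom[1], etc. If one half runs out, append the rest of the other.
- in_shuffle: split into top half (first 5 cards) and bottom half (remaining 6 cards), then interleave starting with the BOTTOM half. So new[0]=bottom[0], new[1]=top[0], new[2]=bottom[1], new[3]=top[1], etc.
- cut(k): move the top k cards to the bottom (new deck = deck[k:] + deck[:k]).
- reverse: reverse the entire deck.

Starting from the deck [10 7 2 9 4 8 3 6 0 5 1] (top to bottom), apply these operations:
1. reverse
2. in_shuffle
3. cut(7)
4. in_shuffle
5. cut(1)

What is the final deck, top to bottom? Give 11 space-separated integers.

After op 1 (reverse): [1 5 0 6 3 8 4 9 2 7 10]
After op 2 (in_shuffle): [8 1 4 5 9 0 2 6 7 3 10]
After op 3 (cut(7)): [6 7 3 10 8 1 4 5 9 0 2]
After op 4 (in_shuffle): [1 6 4 7 5 3 9 10 0 8 2]
After op 5 (cut(1)): [6 4 7 5 3 9 10 0 8 2 1]

Answer: 6 4 7 5 3 9 10 0 8 2 1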